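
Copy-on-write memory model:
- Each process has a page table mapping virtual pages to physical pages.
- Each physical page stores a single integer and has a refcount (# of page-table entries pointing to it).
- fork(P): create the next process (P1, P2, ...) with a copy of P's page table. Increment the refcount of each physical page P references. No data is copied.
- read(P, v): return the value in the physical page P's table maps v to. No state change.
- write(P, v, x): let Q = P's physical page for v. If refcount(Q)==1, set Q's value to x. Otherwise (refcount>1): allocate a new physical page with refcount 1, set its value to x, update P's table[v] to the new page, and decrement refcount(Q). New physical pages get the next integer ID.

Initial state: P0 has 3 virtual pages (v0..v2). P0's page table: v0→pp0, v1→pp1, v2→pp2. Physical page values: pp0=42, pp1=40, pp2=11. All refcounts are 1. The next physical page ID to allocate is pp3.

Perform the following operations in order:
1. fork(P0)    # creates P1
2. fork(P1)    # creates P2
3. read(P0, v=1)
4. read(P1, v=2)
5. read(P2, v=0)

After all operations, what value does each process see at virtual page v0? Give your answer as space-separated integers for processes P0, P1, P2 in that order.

Answer: 42 42 42

Derivation:
Op 1: fork(P0) -> P1. 3 ppages; refcounts: pp0:2 pp1:2 pp2:2
Op 2: fork(P1) -> P2. 3 ppages; refcounts: pp0:3 pp1:3 pp2:3
Op 3: read(P0, v1) -> 40. No state change.
Op 4: read(P1, v2) -> 11. No state change.
Op 5: read(P2, v0) -> 42. No state change.
P0: v0 -> pp0 = 42
P1: v0 -> pp0 = 42
P2: v0 -> pp0 = 42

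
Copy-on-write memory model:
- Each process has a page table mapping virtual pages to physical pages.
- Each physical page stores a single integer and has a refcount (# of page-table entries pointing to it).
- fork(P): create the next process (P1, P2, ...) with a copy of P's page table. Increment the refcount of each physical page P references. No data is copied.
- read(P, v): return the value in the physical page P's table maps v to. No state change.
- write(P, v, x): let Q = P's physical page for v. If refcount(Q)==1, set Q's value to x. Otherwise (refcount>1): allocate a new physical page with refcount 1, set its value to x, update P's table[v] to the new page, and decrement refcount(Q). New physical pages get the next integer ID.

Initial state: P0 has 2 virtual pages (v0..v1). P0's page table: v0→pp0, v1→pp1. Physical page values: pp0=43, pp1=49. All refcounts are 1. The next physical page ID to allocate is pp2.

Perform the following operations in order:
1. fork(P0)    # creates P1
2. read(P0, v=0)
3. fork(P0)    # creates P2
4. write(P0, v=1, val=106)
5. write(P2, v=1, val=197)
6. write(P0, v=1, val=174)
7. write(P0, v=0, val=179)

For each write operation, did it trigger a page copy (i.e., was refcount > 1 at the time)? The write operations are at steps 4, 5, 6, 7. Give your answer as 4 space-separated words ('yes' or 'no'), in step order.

Op 1: fork(P0) -> P1. 2 ppages; refcounts: pp0:2 pp1:2
Op 2: read(P0, v0) -> 43. No state change.
Op 3: fork(P0) -> P2. 2 ppages; refcounts: pp0:3 pp1:3
Op 4: write(P0, v1, 106). refcount(pp1)=3>1 -> COPY to pp2. 3 ppages; refcounts: pp0:3 pp1:2 pp2:1
Op 5: write(P2, v1, 197). refcount(pp1)=2>1 -> COPY to pp3. 4 ppages; refcounts: pp0:3 pp1:1 pp2:1 pp3:1
Op 6: write(P0, v1, 174). refcount(pp2)=1 -> write in place. 4 ppages; refcounts: pp0:3 pp1:1 pp2:1 pp3:1
Op 7: write(P0, v0, 179). refcount(pp0)=3>1 -> COPY to pp4. 5 ppages; refcounts: pp0:2 pp1:1 pp2:1 pp3:1 pp4:1

yes yes no yes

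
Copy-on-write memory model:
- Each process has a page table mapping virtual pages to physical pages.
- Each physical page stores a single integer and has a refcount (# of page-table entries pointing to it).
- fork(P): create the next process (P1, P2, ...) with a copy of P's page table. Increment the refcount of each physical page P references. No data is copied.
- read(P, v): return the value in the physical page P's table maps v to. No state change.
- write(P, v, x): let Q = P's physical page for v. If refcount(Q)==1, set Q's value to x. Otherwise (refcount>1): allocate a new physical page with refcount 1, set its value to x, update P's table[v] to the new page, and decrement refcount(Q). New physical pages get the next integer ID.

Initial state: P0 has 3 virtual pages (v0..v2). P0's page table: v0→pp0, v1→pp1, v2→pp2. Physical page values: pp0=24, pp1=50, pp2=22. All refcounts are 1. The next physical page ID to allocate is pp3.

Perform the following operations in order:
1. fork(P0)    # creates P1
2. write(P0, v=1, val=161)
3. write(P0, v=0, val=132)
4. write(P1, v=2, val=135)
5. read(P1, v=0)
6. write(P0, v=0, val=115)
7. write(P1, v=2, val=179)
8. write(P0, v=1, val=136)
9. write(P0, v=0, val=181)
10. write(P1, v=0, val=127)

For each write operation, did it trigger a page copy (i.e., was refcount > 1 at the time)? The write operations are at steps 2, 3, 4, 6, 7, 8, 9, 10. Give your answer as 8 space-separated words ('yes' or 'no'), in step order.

Op 1: fork(P0) -> P1. 3 ppages; refcounts: pp0:2 pp1:2 pp2:2
Op 2: write(P0, v1, 161). refcount(pp1)=2>1 -> COPY to pp3. 4 ppages; refcounts: pp0:2 pp1:1 pp2:2 pp3:1
Op 3: write(P0, v0, 132). refcount(pp0)=2>1 -> COPY to pp4. 5 ppages; refcounts: pp0:1 pp1:1 pp2:2 pp3:1 pp4:1
Op 4: write(P1, v2, 135). refcount(pp2)=2>1 -> COPY to pp5. 6 ppages; refcounts: pp0:1 pp1:1 pp2:1 pp3:1 pp4:1 pp5:1
Op 5: read(P1, v0) -> 24. No state change.
Op 6: write(P0, v0, 115). refcount(pp4)=1 -> write in place. 6 ppages; refcounts: pp0:1 pp1:1 pp2:1 pp3:1 pp4:1 pp5:1
Op 7: write(P1, v2, 179). refcount(pp5)=1 -> write in place. 6 ppages; refcounts: pp0:1 pp1:1 pp2:1 pp3:1 pp4:1 pp5:1
Op 8: write(P0, v1, 136). refcount(pp3)=1 -> write in place. 6 ppages; refcounts: pp0:1 pp1:1 pp2:1 pp3:1 pp4:1 pp5:1
Op 9: write(P0, v0, 181). refcount(pp4)=1 -> write in place. 6 ppages; refcounts: pp0:1 pp1:1 pp2:1 pp3:1 pp4:1 pp5:1
Op 10: write(P1, v0, 127). refcount(pp0)=1 -> write in place. 6 ppages; refcounts: pp0:1 pp1:1 pp2:1 pp3:1 pp4:1 pp5:1

yes yes yes no no no no no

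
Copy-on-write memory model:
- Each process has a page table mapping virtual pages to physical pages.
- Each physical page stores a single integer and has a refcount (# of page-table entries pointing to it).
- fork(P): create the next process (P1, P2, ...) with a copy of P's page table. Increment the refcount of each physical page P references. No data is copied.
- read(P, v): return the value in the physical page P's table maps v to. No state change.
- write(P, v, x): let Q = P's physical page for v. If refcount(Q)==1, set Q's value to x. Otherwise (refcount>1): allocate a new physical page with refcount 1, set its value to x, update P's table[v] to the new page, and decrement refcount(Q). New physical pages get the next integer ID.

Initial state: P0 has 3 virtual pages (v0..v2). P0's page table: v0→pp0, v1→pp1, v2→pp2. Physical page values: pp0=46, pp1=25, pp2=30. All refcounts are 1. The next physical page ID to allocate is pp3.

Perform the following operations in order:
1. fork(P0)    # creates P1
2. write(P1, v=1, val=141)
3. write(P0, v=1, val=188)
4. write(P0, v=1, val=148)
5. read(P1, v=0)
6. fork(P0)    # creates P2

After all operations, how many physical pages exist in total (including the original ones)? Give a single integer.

Op 1: fork(P0) -> P1. 3 ppages; refcounts: pp0:2 pp1:2 pp2:2
Op 2: write(P1, v1, 141). refcount(pp1)=2>1 -> COPY to pp3. 4 ppages; refcounts: pp0:2 pp1:1 pp2:2 pp3:1
Op 3: write(P0, v1, 188). refcount(pp1)=1 -> write in place. 4 ppages; refcounts: pp0:2 pp1:1 pp2:2 pp3:1
Op 4: write(P0, v1, 148). refcount(pp1)=1 -> write in place. 4 ppages; refcounts: pp0:2 pp1:1 pp2:2 pp3:1
Op 5: read(P1, v0) -> 46. No state change.
Op 6: fork(P0) -> P2. 4 ppages; refcounts: pp0:3 pp1:2 pp2:3 pp3:1

Answer: 4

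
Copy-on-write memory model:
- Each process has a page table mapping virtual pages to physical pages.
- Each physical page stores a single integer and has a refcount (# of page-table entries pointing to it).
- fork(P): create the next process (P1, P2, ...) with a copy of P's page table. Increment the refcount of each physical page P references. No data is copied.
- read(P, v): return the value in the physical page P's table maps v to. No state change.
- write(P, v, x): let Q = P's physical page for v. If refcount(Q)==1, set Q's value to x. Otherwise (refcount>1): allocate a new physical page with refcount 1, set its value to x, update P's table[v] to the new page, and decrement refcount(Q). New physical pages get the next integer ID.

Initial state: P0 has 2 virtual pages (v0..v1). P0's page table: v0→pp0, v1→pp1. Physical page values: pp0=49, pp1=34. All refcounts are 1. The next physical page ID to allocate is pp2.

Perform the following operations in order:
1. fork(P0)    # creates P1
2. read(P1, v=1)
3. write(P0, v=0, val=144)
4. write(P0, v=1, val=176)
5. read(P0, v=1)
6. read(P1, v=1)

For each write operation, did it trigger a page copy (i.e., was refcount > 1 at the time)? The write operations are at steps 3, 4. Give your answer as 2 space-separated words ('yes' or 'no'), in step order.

Op 1: fork(P0) -> P1. 2 ppages; refcounts: pp0:2 pp1:2
Op 2: read(P1, v1) -> 34. No state change.
Op 3: write(P0, v0, 144). refcount(pp0)=2>1 -> COPY to pp2. 3 ppages; refcounts: pp0:1 pp1:2 pp2:1
Op 4: write(P0, v1, 176). refcount(pp1)=2>1 -> COPY to pp3. 4 ppages; refcounts: pp0:1 pp1:1 pp2:1 pp3:1
Op 5: read(P0, v1) -> 176. No state change.
Op 6: read(P1, v1) -> 34. No state change.

yes yes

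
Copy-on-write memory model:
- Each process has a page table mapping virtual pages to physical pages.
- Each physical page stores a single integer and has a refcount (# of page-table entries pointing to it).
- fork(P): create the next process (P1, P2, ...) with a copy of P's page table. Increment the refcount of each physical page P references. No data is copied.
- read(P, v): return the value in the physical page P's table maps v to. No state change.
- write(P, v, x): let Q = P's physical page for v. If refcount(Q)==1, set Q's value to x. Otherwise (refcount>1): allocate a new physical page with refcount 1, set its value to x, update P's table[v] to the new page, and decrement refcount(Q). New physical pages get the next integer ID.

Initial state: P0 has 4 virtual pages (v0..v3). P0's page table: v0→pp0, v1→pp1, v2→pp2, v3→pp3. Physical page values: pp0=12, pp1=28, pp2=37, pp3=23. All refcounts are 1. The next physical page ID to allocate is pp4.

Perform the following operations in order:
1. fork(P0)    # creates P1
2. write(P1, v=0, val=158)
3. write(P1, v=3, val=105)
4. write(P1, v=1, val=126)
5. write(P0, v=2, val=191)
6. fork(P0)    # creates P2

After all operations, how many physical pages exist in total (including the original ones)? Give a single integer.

Op 1: fork(P0) -> P1. 4 ppages; refcounts: pp0:2 pp1:2 pp2:2 pp3:2
Op 2: write(P1, v0, 158). refcount(pp0)=2>1 -> COPY to pp4. 5 ppages; refcounts: pp0:1 pp1:2 pp2:2 pp3:2 pp4:1
Op 3: write(P1, v3, 105). refcount(pp3)=2>1 -> COPY to pp5. 6 ppages; refcounts: pp0:1 pp1:2 pp2:2 pp3:1 pp4:1 pp5:1
Op 4: write(P1, v1, 126). refcount(pp1)=2>1 -> COPY to pp6. 7 ppages; refcounts: pp0:1 pp1:1 pp2:2 pp3:1 pp4:1 pp5:1 pp6:1
Op 5: write(P0, v2, 191). refcount(pp2)=2>1 -> COPY to pp7. 8 ppages; refcounts: pp0:1 pp1:1 pp2:1 pp3:1 pp4:1 pp5:1 pp6:1 pp7:1
Op 6: fork(P0) -> P2. 8 ppages; refcounts: pp0:2 pp1:2 pp2:1 pp3:2 pp4:1 pp5:1 pp6:1 pp7:2

Answer: 8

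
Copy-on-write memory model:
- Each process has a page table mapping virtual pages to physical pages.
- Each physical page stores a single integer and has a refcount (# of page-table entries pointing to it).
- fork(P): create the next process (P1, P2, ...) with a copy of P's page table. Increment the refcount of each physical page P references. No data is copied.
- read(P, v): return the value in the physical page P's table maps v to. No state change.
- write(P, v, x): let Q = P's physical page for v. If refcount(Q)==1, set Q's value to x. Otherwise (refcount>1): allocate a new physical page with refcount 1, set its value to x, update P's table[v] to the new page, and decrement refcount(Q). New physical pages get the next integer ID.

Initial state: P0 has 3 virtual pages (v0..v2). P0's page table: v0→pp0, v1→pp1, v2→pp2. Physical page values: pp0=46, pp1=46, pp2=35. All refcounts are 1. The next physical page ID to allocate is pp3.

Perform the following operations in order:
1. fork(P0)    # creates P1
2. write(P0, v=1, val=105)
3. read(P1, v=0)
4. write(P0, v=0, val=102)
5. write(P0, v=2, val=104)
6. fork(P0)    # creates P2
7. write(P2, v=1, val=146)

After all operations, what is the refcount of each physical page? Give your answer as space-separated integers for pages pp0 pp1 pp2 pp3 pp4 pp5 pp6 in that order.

Answer: 1 1 1 1 2 2 1

Derivation:
Op 1: fork(P0) -> P1. 3 ppages; refcounts: pp0:2 pp1:2 pp2:2
Op 2: write(P0, v1, 105). refcount(pp1)=2>1 -> COPY to pp3. 4 ppages; refcounts: pp0:2 pp1:1 pp2:2 pp3:1
Op 3: read(P1, v0) -> 46. No state change.
Op 4: write(P0, v0, 102). refcount(pp0)=2>1 -> COPY to pp4. 5 ppages; refcounts: pp0:1 pp1:1 pp2:2 pp3:1 pp4:1
Op 5: write(P0, v2, 104). refcount(pp2)=2>1 -> COPY to pp5. 6 ppages; refcounts: pp0:1 pp1:1 pp2:1 pp3:1 pp4:1 pp5:1
Op 6: fork(P0) -> P2. 6 ppages; refcounts: pp0:1 pp1:1 pp2:1 pp3:2 pp4:2 pp5:2
Op 7: write(P2, v1, 146). refcount(pp3)=2>1 -> COPY to pp6. 7 ppages; refcounts: pp0:1 pp1:1 pp2:1 pp3:1 pp4:2 pp5:2 pp6:1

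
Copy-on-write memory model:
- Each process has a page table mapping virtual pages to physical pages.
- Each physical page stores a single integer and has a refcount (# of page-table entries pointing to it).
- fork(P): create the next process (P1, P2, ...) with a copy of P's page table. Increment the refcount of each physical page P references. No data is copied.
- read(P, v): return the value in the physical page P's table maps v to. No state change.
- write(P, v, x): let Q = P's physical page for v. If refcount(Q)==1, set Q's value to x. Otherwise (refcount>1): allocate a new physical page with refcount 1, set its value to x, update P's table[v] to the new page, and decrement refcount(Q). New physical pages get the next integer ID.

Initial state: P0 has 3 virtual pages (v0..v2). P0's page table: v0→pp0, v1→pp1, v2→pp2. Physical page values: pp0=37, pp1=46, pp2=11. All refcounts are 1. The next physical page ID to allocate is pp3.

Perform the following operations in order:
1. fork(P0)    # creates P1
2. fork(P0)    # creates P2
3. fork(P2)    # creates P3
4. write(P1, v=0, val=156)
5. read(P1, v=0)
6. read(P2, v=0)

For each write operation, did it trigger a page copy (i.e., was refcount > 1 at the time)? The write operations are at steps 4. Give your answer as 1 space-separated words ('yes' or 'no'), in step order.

Op 1: fork(P0) -> P1. 3 ppages; refcounts: pp0:2 pp1:2 pp2:2
Op 2: fork(P0) -> P2. 3 ppages; refcounts: pp0:3 pp1:3 pp2:3
Op 3: fork(P2) -> P3. 3 ppages; refcounts: pp0:4 pp1:4 pp2:4
Op 4: write(P1, v0, 156). refcount(pp0)=4>1 -> COPY to pp3. 4 ppages; refcounts: pp0:3 pp1:4 pp2:4 pp3:1
Op 5: read(P1, v0) -> 156. No state change.
Op 6: read(P2, v0) -> 37. No state change.

yes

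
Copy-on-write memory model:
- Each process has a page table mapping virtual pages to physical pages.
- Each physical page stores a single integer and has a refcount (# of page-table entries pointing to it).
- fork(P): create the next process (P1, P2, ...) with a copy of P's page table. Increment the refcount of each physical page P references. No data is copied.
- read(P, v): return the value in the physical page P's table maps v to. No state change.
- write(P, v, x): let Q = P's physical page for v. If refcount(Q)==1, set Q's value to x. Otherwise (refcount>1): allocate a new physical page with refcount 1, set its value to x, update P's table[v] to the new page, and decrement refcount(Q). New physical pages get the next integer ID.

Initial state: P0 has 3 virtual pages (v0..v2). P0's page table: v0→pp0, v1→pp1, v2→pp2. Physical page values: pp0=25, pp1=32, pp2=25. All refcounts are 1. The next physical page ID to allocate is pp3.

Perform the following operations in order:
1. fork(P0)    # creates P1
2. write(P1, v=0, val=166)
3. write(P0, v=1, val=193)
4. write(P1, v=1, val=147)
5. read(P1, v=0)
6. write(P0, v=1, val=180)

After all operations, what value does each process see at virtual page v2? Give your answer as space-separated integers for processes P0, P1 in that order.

Answer: 25 25

Derivation:
Op 1: fork(P0) -> P1. 3 ppages; refcounts: pp0:2 pp1:2 pp2:2
Op 2: write(P1, v0, 166). refcount(pp0)=2>1 -> COPY to pp3. 4 ppages; refcounts: pp0:1 pp1:2 pp2:2 pp3:1
Op 3: write(P0, v1, 193). refcount(pp1)=2>1 -> COPY to pp4. 5 ppages; refcounts: pp0:1 pp1:1 pp2:2 pp3:1 pp4:1
Op 4: write(P1, v1, 147). refcount(pp1)=1 -> write in place. 5 ppages; refcounts: pp0:1 pp1:1 pp2:2 pp3:1 pp4:1
Op 5: read(P1, v0) -> 166. No state change.
Op 6: write(P0, v1, 180). refcount(pp4)=1 -> write in place. 5 ppages; refcounts: pp0:1 pp1:1 pp2:2 pp3:1 pp4:1
P0: v2 -> pp2 = 25
P1: v2 -> pp2 = 25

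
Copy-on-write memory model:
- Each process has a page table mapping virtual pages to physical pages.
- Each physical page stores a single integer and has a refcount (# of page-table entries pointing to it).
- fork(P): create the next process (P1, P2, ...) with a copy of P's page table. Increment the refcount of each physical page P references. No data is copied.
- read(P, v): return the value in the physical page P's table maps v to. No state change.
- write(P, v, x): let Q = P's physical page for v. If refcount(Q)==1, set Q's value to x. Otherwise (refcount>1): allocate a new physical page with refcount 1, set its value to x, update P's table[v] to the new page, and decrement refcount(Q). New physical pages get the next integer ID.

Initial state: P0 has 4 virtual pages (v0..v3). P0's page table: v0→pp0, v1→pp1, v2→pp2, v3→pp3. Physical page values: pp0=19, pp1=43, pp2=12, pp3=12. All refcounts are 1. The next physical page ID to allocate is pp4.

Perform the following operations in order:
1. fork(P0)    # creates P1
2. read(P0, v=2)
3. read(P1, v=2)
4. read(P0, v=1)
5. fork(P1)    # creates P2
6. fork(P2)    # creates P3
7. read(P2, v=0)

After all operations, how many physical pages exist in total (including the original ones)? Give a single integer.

Op 1: fork(P0) -> P1. 4 ppages; refcounts: pp0:2 pp1:2 pp2:2 pp3:2
Op 2: read(P0, v2) -> 12. No state change.
Op 3: read(P1, v2) -> 12. No state change.
Op 4: read(P0, v1) -> 43. No state change.
Op 5: fork(P1) -> P2. 4 ppages; refcounts: pp0:3 pp1:3 pp2:3 pp3:3
Op 6: fork(P2) -> P3. 4 ppages; refcounts: pp0:4 pp1:4 pp2:4 pp3:4
Op 7: read(P2, v0) -> 19. No state change.

Answer: 4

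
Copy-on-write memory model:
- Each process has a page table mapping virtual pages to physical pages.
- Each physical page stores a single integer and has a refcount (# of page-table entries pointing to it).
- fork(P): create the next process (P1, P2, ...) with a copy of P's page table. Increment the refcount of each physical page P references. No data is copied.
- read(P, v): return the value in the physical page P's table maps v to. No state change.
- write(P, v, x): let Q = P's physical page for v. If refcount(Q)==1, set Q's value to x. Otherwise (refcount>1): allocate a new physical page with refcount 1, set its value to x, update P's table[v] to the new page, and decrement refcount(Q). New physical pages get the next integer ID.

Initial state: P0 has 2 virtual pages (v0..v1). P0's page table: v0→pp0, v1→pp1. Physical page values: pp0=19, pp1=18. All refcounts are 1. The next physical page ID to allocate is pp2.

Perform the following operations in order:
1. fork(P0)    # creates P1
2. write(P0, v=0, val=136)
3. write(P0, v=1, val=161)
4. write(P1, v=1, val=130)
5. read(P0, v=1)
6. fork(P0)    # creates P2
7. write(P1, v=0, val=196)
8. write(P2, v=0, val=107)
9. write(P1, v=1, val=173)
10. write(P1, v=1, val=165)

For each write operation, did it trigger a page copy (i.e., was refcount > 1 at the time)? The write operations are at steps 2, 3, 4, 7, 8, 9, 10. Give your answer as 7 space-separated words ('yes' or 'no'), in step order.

Op 1: fork(P0) -> P1. 2 ppages; refcounts: pp0:2 pp1:2
Op 2: write(P0, v0, 136). refcount(pp0)=2>1 -> COPY to pp2. 3 ppages; refcounts: pp0:1 pp1:2 pp2:1
Op 3: write(P0, v1, 161). refcount(pp1)=2>1 -> COPY to pp3. 4 ppages; refcounts: pp0:1 pp1:1 pp2:1 pp3:1
Op 4: write(P1, v1, 130). refcount(pp1)=1 -> write in place. 4 ppages; refcounts: pp0:1 pp1:1 pp2:1 pp3:1
Op 5: read(P0, v1) -> 161. No state change.
Op 6: fork(P0) -> P2. 4 ppages; refcounts: pp0:1 pp1:1 pp2:2 pp3:2
Op 7: write(P1, v0, 196). refcount(pp0)=1 -> write in place. 4 ppages; refcounts: pp0:1 pp1:1 pp2:2 pp3:2
Op 8: write(P2, v0, 107). refcount(pp2)=2>1 -> COPY to pp4. 5 ppages; refcounts: pp0:1 pp1:1 pp2:1 pp3:2 pp4:1
Op 9: write(P1, v1, 173). refcount(pp1)=1 -> write in place. 5 ppages; refcounts: pp0:1 pp1:1 pp2:1 pp3:2 pp4:1
Op 10: write(P1, v1, 165). refcount(pp1)=1 -> write in place. 5 ppages; refcounts: pp0:1 pp1:1 pp2:1 pp3:2 pp4:1

yes yes no no yes no no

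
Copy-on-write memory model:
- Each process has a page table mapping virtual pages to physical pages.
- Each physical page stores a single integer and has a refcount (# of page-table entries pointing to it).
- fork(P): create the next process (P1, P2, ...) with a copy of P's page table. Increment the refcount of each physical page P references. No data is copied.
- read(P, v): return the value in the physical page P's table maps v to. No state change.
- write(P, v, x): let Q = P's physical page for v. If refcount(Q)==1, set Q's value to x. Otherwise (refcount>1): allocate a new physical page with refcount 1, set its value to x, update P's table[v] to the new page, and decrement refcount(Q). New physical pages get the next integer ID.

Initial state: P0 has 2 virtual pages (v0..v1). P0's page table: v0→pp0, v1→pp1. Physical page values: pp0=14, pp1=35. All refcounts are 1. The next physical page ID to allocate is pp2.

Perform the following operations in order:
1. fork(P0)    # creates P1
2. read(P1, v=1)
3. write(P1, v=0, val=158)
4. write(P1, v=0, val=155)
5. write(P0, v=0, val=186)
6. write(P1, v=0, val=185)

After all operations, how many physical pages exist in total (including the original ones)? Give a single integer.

Op 1: fork(P0) -> P1. 2 ppages; refcounts: pp0:2 pp1:2
Op 2: read(P1, v1) -> 35. No state change.
Op 3: write(P1, v0, 158). refcount(pp0)=2>1 -> COPY to pp2. 3 ppages; refcounts: pp0:1 pp1:2 pp2:1
Op 4: write(P1, v0, 155). refcount(pp2)=1 -> write in place. 3 ppages; refcounts: pp0:1 pp1:2 pp2:1
Op 5: write(P0, v0, 186). refcount(pp0)=1 -> write in place. 3 ppages; refcounts: pp0:1 pp1:2 pp2:1
Op 6: write(P1, v0, 185). refcount(pp2)=1 -> write in place. 3 ppages; refcounts: pp0:1 pp1:2 pp2:1

Answer: 3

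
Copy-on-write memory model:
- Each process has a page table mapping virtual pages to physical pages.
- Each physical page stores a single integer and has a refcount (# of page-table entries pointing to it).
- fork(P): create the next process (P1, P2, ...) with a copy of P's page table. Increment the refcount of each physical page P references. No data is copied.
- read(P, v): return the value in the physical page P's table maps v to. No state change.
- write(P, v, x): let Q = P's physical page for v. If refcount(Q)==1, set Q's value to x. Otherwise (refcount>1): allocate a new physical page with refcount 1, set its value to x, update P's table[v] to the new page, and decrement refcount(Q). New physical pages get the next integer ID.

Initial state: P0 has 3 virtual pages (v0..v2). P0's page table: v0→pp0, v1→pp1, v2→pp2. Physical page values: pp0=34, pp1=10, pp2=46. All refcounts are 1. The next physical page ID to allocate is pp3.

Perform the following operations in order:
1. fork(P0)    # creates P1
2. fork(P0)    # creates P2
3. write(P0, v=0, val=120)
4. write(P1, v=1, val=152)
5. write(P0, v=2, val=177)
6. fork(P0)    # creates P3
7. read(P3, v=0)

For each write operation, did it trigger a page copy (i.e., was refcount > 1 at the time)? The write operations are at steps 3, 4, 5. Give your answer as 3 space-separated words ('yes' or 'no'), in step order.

Op 1: fork(P0) -> P1. 3 ppages; refcounts: pp0:2 pp1:2 pp2:2
Op 2: fork(P0) -> P2. 3 ppages; refcounts: pp0:3 pp1:3 pp2:3
Op 3: write(P0, v0, 120). refcount(pp0)=3>1 -> COPY to pp3. 4 ppages; refcounts: pp0:2 pp1:3 pp2:3 pp3:1
Op 4: write(P1, v1, 152). refcount(pp1)=3>1 -> COPY to pp4. 5 ppages; refcounts: pp0:2 pp1:2 pp2:3 pp3:1 pp4:1
Op 5: write(P0, v2, 177). refcount(pp2)=3>1 -> COPY to pp5. 6 ppages; refcounts: pp0:2 pp1:2 pp2:2 pp3:1 pp4:1 pp5:1
Op 6: fork(P0) -> P3. 6 ppages; refcounts: pp0:2 pp1:3 pp2:2 pp3:2 pp4:1 pp5:2
Op 7: read(P3, v0) -> 120. No state change.

yes yes yes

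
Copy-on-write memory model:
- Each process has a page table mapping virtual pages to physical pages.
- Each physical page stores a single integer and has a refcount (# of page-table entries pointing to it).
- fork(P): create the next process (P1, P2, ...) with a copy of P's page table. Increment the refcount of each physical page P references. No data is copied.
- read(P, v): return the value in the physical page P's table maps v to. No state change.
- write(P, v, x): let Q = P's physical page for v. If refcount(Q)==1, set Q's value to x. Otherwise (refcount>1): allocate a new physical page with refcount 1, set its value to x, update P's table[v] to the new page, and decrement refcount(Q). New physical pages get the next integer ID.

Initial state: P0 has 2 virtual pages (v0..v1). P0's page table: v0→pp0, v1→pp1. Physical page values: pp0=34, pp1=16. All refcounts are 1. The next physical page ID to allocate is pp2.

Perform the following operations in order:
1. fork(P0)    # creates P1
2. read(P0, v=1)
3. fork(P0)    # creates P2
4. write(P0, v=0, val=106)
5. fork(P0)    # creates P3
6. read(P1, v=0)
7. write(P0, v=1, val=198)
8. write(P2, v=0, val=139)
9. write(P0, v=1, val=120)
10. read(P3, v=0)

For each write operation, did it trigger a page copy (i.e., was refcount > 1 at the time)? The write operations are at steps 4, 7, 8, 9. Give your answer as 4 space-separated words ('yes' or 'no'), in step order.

Op 1: fork(P0) -> P1. 2 ppages; refcounts: pp0:2 pp1:2
Op 2: read(P0, v1) -> 16. No state change.
Op 3: fork(P0) -> P2. 2 ppages; refcounts: pp0:3 pp1:3
Op 4: write(P0, v0, 106). refcount(pp0)=3>1 -> COPY to pp2. 3 ppages; refcounts: pp0:2 pp1:3 pp2:1
Op 5: fork(P0) -> P3. 3 ppages; refcounts: pp0:2 pp1:4 pp2:2
Op 6: read(P1, v0) -> 34. No state change.
Op 7: write(P0, v1, 198). refcount(pp1)=4>1 -> COPY to pp3. 4 ppages; refcounts: pp0:2 pp1:3 pp2:2 pp3:1
Op 8: write(P2, v0, 139). refcount(pp0)=2>1 -> COPY to pp4. 5 ppages; refcounts: pp0:1 pp1:3 pp2:2 pp3:1 pp4:1
Op 9: write(P0, v1, 120). refcount(pp3)=1 -> write in place. 5 ppages; refcounts: pp0:1 pp1:3 pp2:2 pp3:1 pp4:1
Op 10: read(P3, v0) -> 106. No state change.

yes yes yes no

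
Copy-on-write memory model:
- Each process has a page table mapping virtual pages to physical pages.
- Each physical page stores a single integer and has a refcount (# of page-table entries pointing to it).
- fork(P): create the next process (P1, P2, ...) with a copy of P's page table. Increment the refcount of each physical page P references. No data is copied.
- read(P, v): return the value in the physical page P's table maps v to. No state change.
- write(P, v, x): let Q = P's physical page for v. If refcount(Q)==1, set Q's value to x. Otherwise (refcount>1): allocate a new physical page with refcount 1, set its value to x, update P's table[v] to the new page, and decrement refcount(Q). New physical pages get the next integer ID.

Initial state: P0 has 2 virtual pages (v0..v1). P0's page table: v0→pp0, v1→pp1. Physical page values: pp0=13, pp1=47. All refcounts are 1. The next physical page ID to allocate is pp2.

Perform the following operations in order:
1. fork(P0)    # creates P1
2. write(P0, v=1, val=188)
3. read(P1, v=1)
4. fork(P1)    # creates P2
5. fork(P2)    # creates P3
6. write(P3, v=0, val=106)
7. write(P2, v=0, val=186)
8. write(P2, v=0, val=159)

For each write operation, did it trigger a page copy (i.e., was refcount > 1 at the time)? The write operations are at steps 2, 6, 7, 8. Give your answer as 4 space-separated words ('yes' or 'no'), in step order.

Op 1: fork(P0) -> P1. 2 ppages; refcounts: pp0:2 pp1:2
Op 2: write(P0, v1, 188). refcount(pp1)=2>1 -> COPY to pp2. 3 ppages; refcounts: pp0:2 pp1:1 pp2:1
Op 3: read(P1, v1) -> 47. No state change.
Op 4: fork(P1) -> P2. 3 ppages; refcounts: pp0:3 pp1:2 pp2:1
Op 5: fork(P2) -> P3. 3 ppages; refcounts: pp0:4 pp1:3 pp2:1
Op 6: write(P3, v0, 106). refcount(pp0)=4>1 -> COPY to pp3. 4 ppages; refcounts: pp0:3 pp1:3 pp2:1 pp3:1
Op 7: write(P2, v0, 186). refcount(pp0)=3>1 -> COPY to pp4. 5 ppages; refcounts: pp0:2 pp1:3 pp2:1 pp3:1 pp4:1
Op 8: write(P2, v0, 159). refcount(pp4)=1 -> write in place. 5 ppages; refcounts: pp0:2 pp1:3 pp2:1 pp3:1 pp4:1

yes yes yes no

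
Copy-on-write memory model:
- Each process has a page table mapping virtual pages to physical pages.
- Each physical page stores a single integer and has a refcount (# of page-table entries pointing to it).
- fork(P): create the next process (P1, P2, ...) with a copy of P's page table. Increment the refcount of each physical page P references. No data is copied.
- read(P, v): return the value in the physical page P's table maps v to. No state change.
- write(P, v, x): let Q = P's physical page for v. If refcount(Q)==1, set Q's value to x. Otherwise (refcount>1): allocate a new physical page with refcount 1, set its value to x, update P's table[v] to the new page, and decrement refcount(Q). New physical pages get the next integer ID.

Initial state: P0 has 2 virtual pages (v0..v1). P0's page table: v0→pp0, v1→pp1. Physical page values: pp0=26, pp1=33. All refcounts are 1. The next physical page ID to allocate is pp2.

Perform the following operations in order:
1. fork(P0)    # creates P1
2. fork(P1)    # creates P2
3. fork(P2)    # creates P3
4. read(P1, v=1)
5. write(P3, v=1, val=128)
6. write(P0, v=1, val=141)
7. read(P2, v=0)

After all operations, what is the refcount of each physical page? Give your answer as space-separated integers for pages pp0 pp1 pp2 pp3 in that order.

Op 1: fork(P0) -> P1. 2 ppages; refcounts: pp0:2 pp1:2
Op 2: fork(P1) -> P2. 2 ppages; refcounts: pp0:3 pp1:3
Op 3: fork(P2) -> P3. 2 ppages; refcounts: pp0:4 pp1:4
Op 4: read(P1, v1) -> 33. No state change.
Op 5: write(P3, v1, 128). refcount(pp1)=4>1 -> COPY to pp2. 3 ppages; refcounts: pp0:4 pp1:3 pp2:1
Op 6: write(P0, v1, 141). refcount(pp1)=3>1 -> COPY to pp3. 4 ppages; refcounts: pp0:4 pp1:2 pp2:1 pp3:1
Op 7: read(P2, v0) -> 26. No state change.

Answer: 4 2 1 1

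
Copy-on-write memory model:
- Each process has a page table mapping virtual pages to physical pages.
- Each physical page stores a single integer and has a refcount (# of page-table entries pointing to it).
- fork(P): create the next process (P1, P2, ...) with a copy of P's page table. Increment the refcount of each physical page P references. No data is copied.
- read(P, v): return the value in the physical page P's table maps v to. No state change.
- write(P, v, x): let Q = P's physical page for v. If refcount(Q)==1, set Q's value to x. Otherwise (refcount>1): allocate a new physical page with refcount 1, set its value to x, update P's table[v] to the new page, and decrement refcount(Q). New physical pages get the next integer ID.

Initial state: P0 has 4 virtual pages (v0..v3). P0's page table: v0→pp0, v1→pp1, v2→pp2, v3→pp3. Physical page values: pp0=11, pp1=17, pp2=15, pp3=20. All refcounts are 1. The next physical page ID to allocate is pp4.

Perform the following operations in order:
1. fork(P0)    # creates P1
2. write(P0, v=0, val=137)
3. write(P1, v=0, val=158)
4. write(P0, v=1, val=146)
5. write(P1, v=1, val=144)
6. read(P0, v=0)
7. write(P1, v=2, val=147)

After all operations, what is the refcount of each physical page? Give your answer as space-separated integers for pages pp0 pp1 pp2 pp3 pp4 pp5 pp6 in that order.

Op 1: fork(P0) -> P1. 4 ppages; refcounts: pp0:2 pp1:2 pp2:2 pp3:2
Op 2: write(P0, v0, 137). refcount(pp0)=2>1 -> COPY to pp4. 5 ppages; refcounts: pp0:1 pp1:2 pp2:2 pp3:2 pp4:1
Op 3: write(P1, v0, 158). refcount(pp0)=1 -> write in place. 5 ppages; refcounts: pp0:1 pp1:2 pp2:2 pp3:2 pp4:1
Op 4: write(P0, v1, 146). refcount(pp1)=2>1 -> COPY to pp5. 6 ppages; refcounts: pp0:1 pp1:1 pp2:2 pp3:2 pp4:1 pp5:1
Op 5: write(P1, v1, 144). refcount(pp1)=1 -> write in place. 6 ppages; refcounts: pp0:1 pp1:1 pp2:2 pp3:2 pp4:1 pp5:1
Op 6: read(P0, v0) -> 137. No state change.
Op 7: write(P1, v2, 147). refcount(pp2)=2>1 -> COPY to pp6. 7 ppages; refcounts: pp0:1 pp1:1 pp2:1 pp3:2 pp4:1 pp5:1 pp6:1

Answer: 1 1 1 2 1 1 1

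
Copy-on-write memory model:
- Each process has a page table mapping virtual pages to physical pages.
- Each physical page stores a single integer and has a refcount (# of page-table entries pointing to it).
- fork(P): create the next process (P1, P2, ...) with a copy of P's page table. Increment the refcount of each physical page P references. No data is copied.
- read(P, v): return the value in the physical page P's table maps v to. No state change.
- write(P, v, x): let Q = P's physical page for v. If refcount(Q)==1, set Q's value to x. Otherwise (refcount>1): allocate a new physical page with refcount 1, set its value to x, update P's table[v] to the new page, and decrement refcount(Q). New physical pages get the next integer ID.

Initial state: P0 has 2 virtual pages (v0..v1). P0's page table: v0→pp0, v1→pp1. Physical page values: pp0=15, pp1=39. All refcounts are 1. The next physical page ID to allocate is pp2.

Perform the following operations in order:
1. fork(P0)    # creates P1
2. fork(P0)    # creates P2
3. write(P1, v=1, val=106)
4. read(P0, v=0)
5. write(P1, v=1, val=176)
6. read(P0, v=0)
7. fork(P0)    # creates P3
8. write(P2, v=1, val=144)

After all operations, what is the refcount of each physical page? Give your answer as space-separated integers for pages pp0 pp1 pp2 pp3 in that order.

Op 1: fork(P0) -> P1. 2 ppages; refcounts: pp0:2 pp1:2
Op 2: fork(P0) -> P2. 2 ppages; refcounts: pp0:3 pp1:3
Op 3: write(P1, v1, 106). refcount(pp1)=3>1 -> COPY to pp2. 3 ppages; refcounts: pp0:3 pp1:2 pp2:1
Op 4: read(P0, v0) -> 15. No state change.
Op 5: write(P1, v1, 176). refcount(pp2)=1 -> write in place. 3 ppages; refcounts: pp0:3 pp1:2 pp2:1
Op 6: read(P0, v0) -> 15. No state change.
Op 7: fork(P0) -> P3. 3 ppages; refcounts: pp0:4 pp1:3 pp2:1
Op 8: write(P2, v1, 144). refcount(pp1)=3>1 -> COPY to pp3. 4 ppages; refcounts: pp0:4 pp1:2 pp2:1 pp3:1

Answer: 4 2 1 1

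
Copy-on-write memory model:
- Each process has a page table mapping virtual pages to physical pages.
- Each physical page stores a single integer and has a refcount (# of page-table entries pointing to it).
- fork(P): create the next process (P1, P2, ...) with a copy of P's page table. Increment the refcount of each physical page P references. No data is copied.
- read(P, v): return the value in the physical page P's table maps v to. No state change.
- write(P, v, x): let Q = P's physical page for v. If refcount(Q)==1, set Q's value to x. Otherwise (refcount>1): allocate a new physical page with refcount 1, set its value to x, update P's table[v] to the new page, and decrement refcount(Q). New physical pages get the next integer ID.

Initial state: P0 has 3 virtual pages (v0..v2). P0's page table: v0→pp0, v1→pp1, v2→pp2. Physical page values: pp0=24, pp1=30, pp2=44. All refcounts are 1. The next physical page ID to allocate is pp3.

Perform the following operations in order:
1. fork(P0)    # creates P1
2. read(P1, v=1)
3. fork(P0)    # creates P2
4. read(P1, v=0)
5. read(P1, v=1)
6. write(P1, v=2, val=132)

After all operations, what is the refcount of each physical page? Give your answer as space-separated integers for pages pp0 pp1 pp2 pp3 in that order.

Op 1: fork(P0) -> P1. 3 ppages; refcounts: pp0:2 pp1:2 pp2:2
Op 2: read(P1, v1) -> 30. No state change.
Op 3: fork(P0) -> P2. 3 ppages; refcounts: pp0:3 pp1:3 pp2:3
Op 4: read(P1, v0) -> 24. No state change.
Op 5: read(P1, v1) -> 30. No state change.
Op 6: write(P1, v2, 132). refcount(pp2)=3>1 -> COPY to pp3. 4 ppages; refcounts: pp0:3 pp1:3 pp2:2 pp3:1

Answer: 3 3 2 1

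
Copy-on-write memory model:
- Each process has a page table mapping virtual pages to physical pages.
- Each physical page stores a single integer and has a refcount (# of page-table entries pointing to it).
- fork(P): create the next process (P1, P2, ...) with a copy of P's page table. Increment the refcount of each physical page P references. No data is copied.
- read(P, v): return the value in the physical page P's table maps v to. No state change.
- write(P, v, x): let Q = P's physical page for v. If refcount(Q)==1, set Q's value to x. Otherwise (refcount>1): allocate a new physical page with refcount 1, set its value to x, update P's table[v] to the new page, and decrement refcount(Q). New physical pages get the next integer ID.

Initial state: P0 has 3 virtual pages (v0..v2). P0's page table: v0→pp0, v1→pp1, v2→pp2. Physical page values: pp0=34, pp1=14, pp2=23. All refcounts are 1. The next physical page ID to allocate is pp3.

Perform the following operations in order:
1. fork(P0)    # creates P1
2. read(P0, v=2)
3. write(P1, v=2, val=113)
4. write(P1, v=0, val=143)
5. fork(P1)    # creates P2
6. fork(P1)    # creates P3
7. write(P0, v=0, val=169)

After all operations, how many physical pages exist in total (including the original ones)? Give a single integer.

Answer: 5

Derivation:
Op 1: fork(P0) -> P1. 3 ppages; refcounts: pp0:2 pp1:2 pp2:2
Op 2: read(P0, v2) -> 23. No state change.
Op 3: write(P1, v2, 113). refcount(pp2)=2>1 -> COPY to pp3. 4 ppages; refcounts: pp0:2 pp1:2 pp2:1 pp3:1
Op 4: write(P1, v0, 143). refcount(pp0)=2>1 -> COPY to pp4. 5 ppages; refcounts: pp0:1 pp1:2 pp2:1 pp3:1 pp4:1
Op 5: fork(P1) -> P2. 5 ppages; refcounts: pp0:1 pp1:3 pp2:1 pp3:2 pp4:2
Op 6: fork(P1) -> P3. 5 ppages; refcounts: pp0:1 pp1:4 pp2:1 pp3:3 pp4:3
Op 7: write(P0, v0, 169). refcount(pp0)=1 -> write in place. 5 ppages; refcounts: pp0:1 pp1:4 pp2:1 pp3:3 pp4:3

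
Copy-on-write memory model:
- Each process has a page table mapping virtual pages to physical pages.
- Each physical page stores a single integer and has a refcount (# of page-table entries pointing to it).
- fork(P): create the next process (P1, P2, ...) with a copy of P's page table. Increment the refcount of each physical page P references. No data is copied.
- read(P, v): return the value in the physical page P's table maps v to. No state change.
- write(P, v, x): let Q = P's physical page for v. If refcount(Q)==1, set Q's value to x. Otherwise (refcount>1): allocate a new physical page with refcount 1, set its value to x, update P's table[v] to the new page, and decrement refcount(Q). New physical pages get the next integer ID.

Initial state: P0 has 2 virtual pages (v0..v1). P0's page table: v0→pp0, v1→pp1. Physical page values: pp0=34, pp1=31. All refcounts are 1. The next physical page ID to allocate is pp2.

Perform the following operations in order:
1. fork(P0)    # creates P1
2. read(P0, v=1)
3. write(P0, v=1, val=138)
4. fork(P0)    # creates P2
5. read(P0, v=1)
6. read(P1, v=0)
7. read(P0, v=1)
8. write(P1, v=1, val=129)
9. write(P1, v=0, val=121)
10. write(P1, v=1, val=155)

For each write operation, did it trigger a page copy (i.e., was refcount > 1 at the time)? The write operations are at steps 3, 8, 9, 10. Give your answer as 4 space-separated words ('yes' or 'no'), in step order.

Op 1: fork(P0) -> P1. 2 ppages; refcounts: pp0:2 pp1:2
Op 2: read(P0, v1) -> 31. No state change.
Op 3: write(P0, v1, 138). refcount(pp1)=2>1 -> COPY to pp2. 3 ppages; refcounts: pp0:2 pp1:1 pp2:1
Op 4: fork(P0) -> P2. 3 ppages; refcounts: pp0:3 pp1:1 pp2:2
Op 5: read(P0, v1) -> 138. No state change.
Op 6: read(P1, v0) -> 34. No state change.
Op 7: read(P0, v1) -> 138. No state change.
Op 8: write(P1, v1, 129). refcount(pp1)=1 -> write in place. 3 ppages; refcounts: pp0:3 pp1:1 pp2:2
Op 9: write(P1, v0, 121). refcount(pp0)=3>1 -> COPY to pp3. 4 ppages; refcounts: pp0:2 pp1:1 pp2:2 pp3:1
Op 10: write(P1, v1, 155). refcount(pp1)=1 -> write in place. 4 ppages; refcounts: pp0:2 pp1:1 pp2:2 pp3:1

yes no yes no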